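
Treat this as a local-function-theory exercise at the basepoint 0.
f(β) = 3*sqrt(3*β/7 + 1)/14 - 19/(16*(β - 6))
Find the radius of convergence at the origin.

Denominator factor (β - 6): pole of order 1 at 6, modulus 6.
Branch term (3/14)*sqrt(1 - β/(-7/3)): its argument vanishes at β = -7/3, a square-root branch point, modulus 7/3.
The radius of convergence is the smallest modulus among the singular points: 7/3.

The radius of convergence is 7/3.


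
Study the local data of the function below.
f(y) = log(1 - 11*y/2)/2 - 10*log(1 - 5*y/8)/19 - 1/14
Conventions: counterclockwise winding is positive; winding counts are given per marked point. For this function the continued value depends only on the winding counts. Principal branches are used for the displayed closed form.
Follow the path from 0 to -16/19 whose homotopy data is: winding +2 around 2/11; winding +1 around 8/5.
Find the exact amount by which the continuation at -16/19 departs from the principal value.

Continued minus principal equals (18/19)*pi*i.

The rational part is single-valued and drops out of the difference; each branch term changes only by its own monodromy.
(1/2)*log(1 - y/(2/11)): each positive loop around 2/11 adds 2*pi*i to the log, so winding +2 contributes (1/2)*(2)*2*pi*i = (2)*pi*i.
(-10/19)*log(1 - y/(8/5)): each positive loop around 8/5 adds 2*pi*i to the log, so winding +1 contributes (-10/19)*(1)*2*pi*i = -(20/19)*pi*i.
Summing the contributions at y = -16/19 gives (18/19)*pi*i.


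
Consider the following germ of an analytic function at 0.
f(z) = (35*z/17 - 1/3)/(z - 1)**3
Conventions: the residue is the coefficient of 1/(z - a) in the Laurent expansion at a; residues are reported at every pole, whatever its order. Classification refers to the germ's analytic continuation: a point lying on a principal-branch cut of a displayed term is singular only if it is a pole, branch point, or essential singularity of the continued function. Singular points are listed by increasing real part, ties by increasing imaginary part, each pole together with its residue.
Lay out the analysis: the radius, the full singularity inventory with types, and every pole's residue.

Radius of convergence at 0: 1.
At 1: a pole of order 3; residue 0.

Denominator factor (z - 1)^3: pole of order 3 at 1, modulus 1.
The radius of convergence is the smallest modulus among the singular points: 1.
At the order-3 pole 1 set g(z) = (z - (1))^3*f(z) = 35*z/17 - 1/3.
Order-3 pole: residue = g''(a)/2; g''(1) = 0, so the residue is 0.


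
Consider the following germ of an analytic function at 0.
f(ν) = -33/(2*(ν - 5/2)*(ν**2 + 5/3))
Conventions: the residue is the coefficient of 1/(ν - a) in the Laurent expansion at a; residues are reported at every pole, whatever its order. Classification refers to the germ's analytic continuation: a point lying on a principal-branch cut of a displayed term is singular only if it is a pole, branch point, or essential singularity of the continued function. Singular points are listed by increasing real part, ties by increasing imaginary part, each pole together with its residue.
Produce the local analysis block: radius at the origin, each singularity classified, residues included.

Denominator factor (ν**2 + 5/3): discriminant -20/3, complex-conjugate roots ((1/3)*sqrt(15))*i and -((1/3)*sqrt(15))*i; poles of order 1, moduli (1/3)*sqrt(15) and (1/3)*sqrt(15).
Denominator factor (ν - 5/2): pole of order 1 at 5/2, modulus 5/2.
The radius of convergence is the smallest modulus among the singular points: (1/3)*sqrt(15).
The factor ν**2 + 5/3 splits as (ν - a)(ν - a') with a = -((1/3)*sqrt(15))*i, a' = ((1/3)*sqrt(15))*i. At the order-1 pole a set g(ν) = (ν - a)*f(ν) = [-33/(2*(ν - 5/2))] / (ν - a').
Simple pole: residue = g(a) at a = -((1/3)*sqrt(15))*i, which is (99/95) + ((99/190)*sqrt(15))*i.
The factor ν**2 + 5/3 splits as (ν - a)(ν - a') with a = ((1/3)*sqrt(15))*i, a' = -((1/3)*sqrt(15))*i. At the order-1 pole a set g(ν) = (ν - a)*f(ν) = [-33/(2*(ν - 5/2))] / (ν - a').
Simple pole: residue = g(a) at a = ((1/3)*sqrt(15))*i, which is (99/95) - ((99/190)*sqrt(15))*i.
At the order-1 pole 5/2 set g(ν) = (ν - (5/2))*f(ν) = -33/(2*(ν**2 + 5/3)).
Simple pole: residue = g(a) at a = 5/2, which is -198/95.
List the singular points by increasing real part (a conjugate pair: the negative imaginary part first).

Radius of convergence at 0: (1/3)*sqrt(15).
At -((1/3)*sqrt(15))*i: a pole of order 1; residue (99/95) + ((99/190)*sqrt(15))*i.
At ((1/3)*sqrt(15))*i: a pole of order 1; residue (99/95) - ((99/190)*sqrt(15))*i.
At 5/2: a pole of order 1; residue -198/95.


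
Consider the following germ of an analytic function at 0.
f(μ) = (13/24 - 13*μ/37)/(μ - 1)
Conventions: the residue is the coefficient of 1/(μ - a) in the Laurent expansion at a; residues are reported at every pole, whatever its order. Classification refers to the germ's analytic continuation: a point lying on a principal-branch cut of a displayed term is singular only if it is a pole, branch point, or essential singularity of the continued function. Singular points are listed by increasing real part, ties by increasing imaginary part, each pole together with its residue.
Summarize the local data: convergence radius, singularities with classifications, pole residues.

Radius of convergence at 0: 1.
At 1: a pole of order 1; residue 169/888.

Denominator factor (μ - 1): pole of order 1 at 1, modulus 1.
The radius of convergence is the smallest modulus among the singular points: 1.
At the order-1 pole 1 set g(μ) = (μ - (1))*f(μ) = 13/24 - 13*μ/37.
Simple pole: residue = g(a) at a = 1, which is 169/888.


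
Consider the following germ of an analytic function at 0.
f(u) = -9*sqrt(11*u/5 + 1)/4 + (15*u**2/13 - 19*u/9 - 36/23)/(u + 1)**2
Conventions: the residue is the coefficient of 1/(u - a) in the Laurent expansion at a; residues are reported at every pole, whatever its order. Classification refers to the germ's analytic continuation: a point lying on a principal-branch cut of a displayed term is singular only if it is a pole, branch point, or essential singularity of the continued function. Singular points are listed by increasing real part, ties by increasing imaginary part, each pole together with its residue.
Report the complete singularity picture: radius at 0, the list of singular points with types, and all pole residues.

Radius of convergence at 0: 5/11.
At -1: a pole of order 2; residue -517/117.
At -5/11: an algebraic (square-root) branch point.

Denominator factor (u + 1)^2: pole of order 2 at -1, modulus 1.
Branch term (-9/4)*sqrt(1 - u/(-5/11)): its argument vanishes at u = -5/11, a square-root branch point, modulus 5/11.
The radius of convergence is the smallest modulus among the singular points: 5/11.
The branch term is analytic at -1 and contributes nothing to the residue; only the rational part matters.
At the order-2 pole -1 set g(u) = (u - (-1))^2*(rational part) = 15*u**2/13 - 19*u/9 - 36/23.
Order-2 pole: residue = g'(a); g'(-1) = -517/117, so the residue is -517/117.
List the singular points by increasing real part (a conjugate pair: the negative imaginary part first).


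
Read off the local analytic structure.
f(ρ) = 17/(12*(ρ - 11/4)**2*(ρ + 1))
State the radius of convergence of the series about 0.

The radius of convergence is 1.

Denominator factor (ρ + 1): pole of order 1 at -1, modulus 1.
Denominator factor (ρ - 11/4)^2: pole of order 2 at 11/4, modulus 11/4.
The radius of convergence is the smallest modulus among the singular points: 1.


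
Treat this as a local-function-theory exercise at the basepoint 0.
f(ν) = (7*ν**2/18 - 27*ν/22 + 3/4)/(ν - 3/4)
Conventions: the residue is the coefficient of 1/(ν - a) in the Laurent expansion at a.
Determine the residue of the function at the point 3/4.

At the order-1 pole 3/4 set g(ν) = (ν - (3/4))*f(ν) = 7*ν**2/18 - 27*ν/22 + 3/4.
Simple pole: residue = g(a) at a = 3/4, which is 17/352.

The residue is 17/352.


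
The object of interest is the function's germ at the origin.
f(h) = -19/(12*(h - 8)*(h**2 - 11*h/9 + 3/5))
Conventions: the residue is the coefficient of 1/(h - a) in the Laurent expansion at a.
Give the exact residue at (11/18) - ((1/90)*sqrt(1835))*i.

The residue is (285/19736) + ((37905/7243112)*sqrt(1835))*i.

The factor h**2 - 11*h/9 + 3/5 splits as (h - a)(h - a') with a = (11/18) - ((1/90)*sqrt(1835))*i, a' = (11/18) + ((1/90)*sqrt(1835))*i. At the order-1 pole a set g(h) = (h - a)*f(h) = [-19/(12*(h - 8))] / (h - a').
Simple pole: residue = g(a) at a = (11/18) - ((1/90)*sqrt(1835))*i, which is (285/19736) + ((37905/7243112)*sqrt(1835))*i.


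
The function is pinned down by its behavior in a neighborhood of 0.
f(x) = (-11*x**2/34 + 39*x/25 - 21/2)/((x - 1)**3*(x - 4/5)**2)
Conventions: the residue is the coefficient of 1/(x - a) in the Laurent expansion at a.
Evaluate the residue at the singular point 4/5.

At the order-2 pole 4/5 set g(x) = (x - (4/5))^2*f(x) = (-11*x**2/34 + 39*x/25 - 21/2)/(x - 1)**3.
Order-2 pole: residue = g'(a); g'(4/5) = 598585/34, so the residue is 598585/34.

The residue is 598585/34.


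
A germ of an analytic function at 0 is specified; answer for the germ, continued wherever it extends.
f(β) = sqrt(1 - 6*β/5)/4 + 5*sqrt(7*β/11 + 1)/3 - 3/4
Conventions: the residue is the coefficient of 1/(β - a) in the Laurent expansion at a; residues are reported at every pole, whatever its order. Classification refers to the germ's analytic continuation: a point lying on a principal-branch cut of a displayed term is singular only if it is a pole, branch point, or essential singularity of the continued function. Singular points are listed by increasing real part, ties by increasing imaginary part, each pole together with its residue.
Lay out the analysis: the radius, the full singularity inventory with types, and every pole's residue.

Radius of convergence at 0: 5/6.
At -11/7: an algebraic (square-root) branch point.
At 5/6: an algebraic (square-root) branch point.

Branch term (5/3)*sqrt(1 - β/(-11/7)): its argument vanishes at β = -11/7, a square-root branch point, modulus 11/7.
Branch term (1/4)*sqrt(1 - β/(5/6)): its argument vanishes at β = 5/6, a square-root branch point, modulus 5/6.
The radius of convergence is the smallest modulus among the singular points: 5/6.
List the singular points by increasing real part (a conjugate pair: the negative imaginary part first).


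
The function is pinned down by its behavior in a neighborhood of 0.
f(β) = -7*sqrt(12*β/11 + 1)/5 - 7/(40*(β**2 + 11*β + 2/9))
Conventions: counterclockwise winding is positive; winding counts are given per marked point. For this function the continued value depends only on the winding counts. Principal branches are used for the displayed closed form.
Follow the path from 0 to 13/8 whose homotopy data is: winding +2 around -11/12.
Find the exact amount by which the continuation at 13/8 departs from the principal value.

Continued minus principal equals 0.

The rational part is single-valued and drops out of the difference; each branch term changes only by its own monodromy.
(-7/5)*sqrt(1 - β/(-11/12)): winding +2 is even, the square root returns to the same sheet, contribution 0.
Summing the contributions at β = 13/8 gives 0.


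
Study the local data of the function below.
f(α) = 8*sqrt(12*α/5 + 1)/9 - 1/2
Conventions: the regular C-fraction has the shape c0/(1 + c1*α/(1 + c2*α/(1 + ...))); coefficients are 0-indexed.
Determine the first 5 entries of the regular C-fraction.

Taylor coefficients (expand at 0): a_0 = 7/18, a_1 = 16/15, a_2 = -16/25, a_3 = 96/125, a_4 = -144/125.
c0 = a_0 = 7/18. Peel one level at a time: if S = 1 + c*α/S' with S'(0) = 1, then c is the α-coefficient of S and S' = c*α/(S - 1).
S_1 = c0/f = 1 + (-96/35)*α + (11232/1225)*α^2 + ...; c1 = -96/35.
S_2 = c1*α/(S_1 - 1) = 1 + (117/35)*α + (-9/25)*α^2 + ...; c2 = 117/35.
S_3 = c2*α/(S_2 - 1) = 1 + (7/65)*α + (-497/4225)*α^2 + ...; c3 = 7/65.
S_4 = c3*α/(S_3 - 1) = 1 + (71/65)*α + ...; c4 = 71/65.

The regular C-fraction coefficients are [7/18, -96/35, 117/35, 7/65, 71/65].


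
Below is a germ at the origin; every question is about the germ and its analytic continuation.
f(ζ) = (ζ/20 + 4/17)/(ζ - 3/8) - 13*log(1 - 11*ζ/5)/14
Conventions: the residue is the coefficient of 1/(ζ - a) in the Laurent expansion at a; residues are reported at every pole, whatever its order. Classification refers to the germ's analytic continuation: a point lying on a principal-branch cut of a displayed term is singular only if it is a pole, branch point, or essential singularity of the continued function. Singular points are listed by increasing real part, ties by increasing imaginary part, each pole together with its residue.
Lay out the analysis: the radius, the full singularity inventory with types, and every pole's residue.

Radius of convergence at 0: 3/8.
At 3/8: a pole of order 1; residue 691/2720.
At 5/11: a logarithmic branch point.

Denominator factor (ζ - 3/8): pole of order 1 at 3/8, modulus 3/8.
Branch term (-13/14)*log(1 - ζ/(5/11)): its argument vanishes at ζ = 5/11, a logarithmic branch point, modulus 5/11.
The radius of convergence is the smallest modulus among the singular points: 3/8.
The branch term is analytic at 3/8 and contributes nothing to the residue; only the rational part matters.
At the order-1 pole 3/8 set g(ζ) = (ζ - (3/8))*(rational part) = ζ/20 + 4/17.
Simple pole: residue = g(a) at a = 3/8, which is 691/2720.
List the singular points by increasing real part (a conjugate pair: the negative imaginary part first).


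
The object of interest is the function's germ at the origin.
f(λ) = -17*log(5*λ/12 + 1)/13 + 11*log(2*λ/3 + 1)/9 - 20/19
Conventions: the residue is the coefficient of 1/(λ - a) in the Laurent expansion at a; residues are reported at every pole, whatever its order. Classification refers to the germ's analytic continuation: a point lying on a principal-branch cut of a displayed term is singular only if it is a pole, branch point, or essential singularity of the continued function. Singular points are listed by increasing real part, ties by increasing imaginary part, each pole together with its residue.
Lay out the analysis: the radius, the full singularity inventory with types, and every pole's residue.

Branch term (-17/13)*log(1 - λ/(-12/5)): its argument vanishes at λ = -12/5, a logarithmic branch point, modulus 12/5.
Branch term (11/9)*log(1 - λ/(-3/2)): its argument vanishes at λ = -3/2, a logarithmic branch point, modulus 3/2.
The radius of convergence is the smallest modulus among the singular points: 3/2.
List the singular points by increasing real part (a conjugate pair: the negative imaginary part first).

Radius of convergence at 0: 3/2.
At -12/5: a logarithmic branch point.
At -3/2: a logarithmic branch point.


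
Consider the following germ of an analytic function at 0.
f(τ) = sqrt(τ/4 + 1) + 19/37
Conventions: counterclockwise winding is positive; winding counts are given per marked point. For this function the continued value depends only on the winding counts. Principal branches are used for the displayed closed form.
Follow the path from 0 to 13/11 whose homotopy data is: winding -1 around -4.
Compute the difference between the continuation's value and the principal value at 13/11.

The rational part is single-valued and drops out of the difference; each branch term changes only by its own monodromy.
(1)*sqrt(1 - τ/(-4)): winding -1 is odd, the square root flips sign, contributing -2*(1)*sqrt(1 - (13/11)/(-4)) = -2*(1)*sqrt(57/44) = -(1/11)*sqrt(627).
Summing the contributions at τ = 13/11 gives -(1/11)*sqrt(627).

Continued minus principal equals -(1/11)*sqrt(627).


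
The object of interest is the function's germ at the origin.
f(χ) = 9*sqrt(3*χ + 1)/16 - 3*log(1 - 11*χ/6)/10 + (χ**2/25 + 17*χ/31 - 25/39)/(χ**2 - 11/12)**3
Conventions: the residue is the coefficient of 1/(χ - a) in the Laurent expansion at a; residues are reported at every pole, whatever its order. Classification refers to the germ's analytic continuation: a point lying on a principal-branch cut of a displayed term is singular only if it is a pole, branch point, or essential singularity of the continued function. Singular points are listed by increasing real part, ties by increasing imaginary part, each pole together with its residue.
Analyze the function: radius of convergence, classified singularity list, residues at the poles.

Radius of convergence at 0: 1/3.
At -(1/6)*sqrt(33): a pole of order 3; residue (22929/865150)*sqrt(33).
At -1/3: an algebraic (square-root) branch point.
At 6/11: a logarithmic branch point.
At (1/6)*sqrt(33): a pole of order 3; residue -(22929/865150)*sqrt(33).

Denominator factor (χ**2 - 11/12)^3: discriminant 11/3, real irrational roots (1/6)*sqrt(33) and -(1/6)*sqrt(33); poles of order 3, moduli (1/6)*sqrt(33) and (1/6)*sqrt(33).
Branch term (-3/10)*log(1 - χ/(6/11)): its argument vanishes at χ = 6/11, a logarithmic branch point, modulus 6/11.
Branch term (9/16)*sqrt(1 - χ/(-1/3)): its argument vanishes at χ = -1/3, a square-root branch point, modulus 1/3.
The radius of convergence is the smallest modulus among the singular points: 1/3.
The branch terms are analytic at -(1/6)*sqrt(33) and contribute nothing to the residue; only the rational part matters.
The factor χ**2 - 11/12 splits as (χ - a)(χ - a') with a = -(1/6)*sqrt(33), a' = (1/6)*sqrt(33). At the order-3 pole a set g(χ) = (χ - a)^3*(rational part) = [χ**2/25 + 17*χ/31 - 25/39] / (χ - a')^3.
Order-3 pole: residue = g''(a)/2; g''(-(1/6)*sqrt(33)) = (22929/432575)*sqrt(33), so the residue is (22929/865150)*sqrt(33).
The branch terms are analytic at (1/6)*sqrt(33) and contribute nothing to the residue; only the rational part matters.
The factor χ**2 - 11/12 splits as (χ - a)(χ - a') with a = (1/6)*sqrt(33), a' = -(1/6)*sqrt(33). At the order-3 pole a set g(χ) = (χ - a)^3*(rational part) = [χ**2/25 + 17*χ/31 - 25/39] / (χ - a')^3.
Order-3 pole: residue = g''(a)/2; g''((1/6)*sqrt(33)) = -(22929/432575)*sqrt(33), so the residue is -(22929/865150)*sqrt(33).
List the singular points by increasing real part (a conjugate pair: the negative imaginary part first).


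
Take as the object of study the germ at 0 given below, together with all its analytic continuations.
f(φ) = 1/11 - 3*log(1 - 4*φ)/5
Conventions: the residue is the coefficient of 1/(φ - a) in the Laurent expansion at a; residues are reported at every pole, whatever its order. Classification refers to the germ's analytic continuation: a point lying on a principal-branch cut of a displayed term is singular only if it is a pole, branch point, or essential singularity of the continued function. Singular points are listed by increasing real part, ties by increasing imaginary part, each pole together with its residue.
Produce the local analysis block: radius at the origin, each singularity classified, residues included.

Radius of convergence at 0: 1/4.
At 1/4: a logarithmic branch point.

Branch term (-3/5)*log(1 - φ/(1/4)): its argument vanishes at φ = 1/4, a logarithmic branch point, modulus 1/4.
The radius of convergence is the smallest modulus among the singular points: 1/4.


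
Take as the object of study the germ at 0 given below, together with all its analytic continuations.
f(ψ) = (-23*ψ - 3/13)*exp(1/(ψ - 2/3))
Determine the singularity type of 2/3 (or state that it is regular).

The point is an essential singularity.

The exponent 1/(ψ - (2/3)) has a pole at 2/3, so exp(1/(ψ - (2/3))) takes every nonzero value near it: an essential singularity (not a pole of any order).


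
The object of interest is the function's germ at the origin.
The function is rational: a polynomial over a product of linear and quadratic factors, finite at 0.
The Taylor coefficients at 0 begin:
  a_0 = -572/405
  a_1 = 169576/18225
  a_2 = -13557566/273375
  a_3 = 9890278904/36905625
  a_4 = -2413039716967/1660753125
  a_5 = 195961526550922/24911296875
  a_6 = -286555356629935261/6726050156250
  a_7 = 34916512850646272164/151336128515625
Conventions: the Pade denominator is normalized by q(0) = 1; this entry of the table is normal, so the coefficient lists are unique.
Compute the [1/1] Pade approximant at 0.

The Pade approximant has numerator coefficients [-572/405, 12480083/7023915]; denominator coefficients [1, 616253/115620].


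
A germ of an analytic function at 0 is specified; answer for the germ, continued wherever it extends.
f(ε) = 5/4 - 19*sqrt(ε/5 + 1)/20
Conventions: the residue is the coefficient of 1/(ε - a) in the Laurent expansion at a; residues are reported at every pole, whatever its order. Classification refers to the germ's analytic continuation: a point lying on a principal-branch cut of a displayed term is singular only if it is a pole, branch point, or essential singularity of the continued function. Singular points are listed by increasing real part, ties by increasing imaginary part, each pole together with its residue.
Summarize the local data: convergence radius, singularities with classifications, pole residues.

Radius of convergence at 0: 5.
At -5: an algebraic (square-root) branch point.

Branch term (-19/20)*sqrt(1 - ε/(-5)): its argument vanishes at ε = -5, a square-root branch point, modulus 5.
The radius of convergence is the smallest modulus among the singular points: 5.


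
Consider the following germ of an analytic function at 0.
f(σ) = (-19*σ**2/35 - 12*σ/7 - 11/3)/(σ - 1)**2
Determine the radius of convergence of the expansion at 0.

The radius of convergence is 1.

Denominator factor (σ - 1)^2: pole of order 2 at 1, modulus 1.
The radius of convergence is the smallest modulus among the singular points: 1.


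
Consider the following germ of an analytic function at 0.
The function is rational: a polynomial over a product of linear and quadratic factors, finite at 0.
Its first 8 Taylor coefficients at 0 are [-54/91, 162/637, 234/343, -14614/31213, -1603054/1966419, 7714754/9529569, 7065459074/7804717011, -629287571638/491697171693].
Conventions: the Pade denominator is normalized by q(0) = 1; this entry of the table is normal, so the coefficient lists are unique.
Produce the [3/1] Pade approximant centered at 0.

The Pade approximant has numerator coefficients [-54/91, 9408/7307, 159192/664937, -1101168/664937]; denominator coefficients [1, -801527/460341].

Taylor coefficients needed (read off): a_0 = -54/91, a_1 = 162/637, a_2 = 234/343, a_3 = -14614/31213, a_4 = -1603054/1966419.
Write the denominator as Q(σ) = 1 + q1*σ. Requiring Q*f - P = O(σ^5) with deg P <= 3 kills the coefficients of σ^4..σ^4 in Q*f:
  σ^4: a_4 + q1*a_3 = 0, i.e. -1603054/1966419 + (-14614/31213)*q1 = 0.
Solving this linear system: q1 = -801527/460341.
The numerator is Q*f truncated at degree 3: P0 = a_0 = -54/91; P1 = a_1 + q1*a_0 = 9408/7307; P2 = a_2 + q1*a_1 = 159192/664937; P3 = a_3 + q1*a_2 = -1101168/664937.


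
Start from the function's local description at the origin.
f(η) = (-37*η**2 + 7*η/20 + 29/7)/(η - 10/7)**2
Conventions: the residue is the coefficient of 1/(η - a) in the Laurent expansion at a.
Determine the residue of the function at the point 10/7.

The residue is -14751/140.

At the order-2 pole 10/7 set g(η) = (η - (10/7))^2*f(η) = -37*η**2 + 7*η/20 + 29/7.
Order-2 pole: residue = g'(a); g'(10/7) = -14751/140, so the residue is -14751/140.


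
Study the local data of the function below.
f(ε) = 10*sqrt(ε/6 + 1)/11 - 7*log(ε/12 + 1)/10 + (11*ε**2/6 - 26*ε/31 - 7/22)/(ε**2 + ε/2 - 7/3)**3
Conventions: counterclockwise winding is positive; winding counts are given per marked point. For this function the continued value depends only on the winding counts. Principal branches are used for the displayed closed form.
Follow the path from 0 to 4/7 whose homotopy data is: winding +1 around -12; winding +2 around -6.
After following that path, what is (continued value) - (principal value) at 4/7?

Continued minus principal equals -(7/5)*pi*i.

The rational part is single-valued and drops out of the difference; each branch term changes only by its own monodromy.
(10/11)*sqrt(1 - ε/(-6)): winding +2 is even, the square root returns to the same sheet, contribution 0.
(-7/10)*log(1 - ε/(-12)): each positive loop around -12 adds 2*pi*i to the log, so winding +1 contributes (-7/10)*(1)*2*pi*i = -(7/5)*pi*i.
Summing the contributions at ε = 4/7 gives -(7/5)*pi*i.


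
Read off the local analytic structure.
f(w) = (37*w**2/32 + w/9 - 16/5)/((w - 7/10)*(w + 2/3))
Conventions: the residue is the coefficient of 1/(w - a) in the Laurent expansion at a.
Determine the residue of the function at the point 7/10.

At the order-1 pole 7/10 set g(w) = (w - (7/10))*f(w) = (37*w**2/32 + w/9 - 16/5)/(w + 2/3).
Simple pole: residue = g(a) at a = 7/10, which is -73603/39360.

The residue is -73603/39360.


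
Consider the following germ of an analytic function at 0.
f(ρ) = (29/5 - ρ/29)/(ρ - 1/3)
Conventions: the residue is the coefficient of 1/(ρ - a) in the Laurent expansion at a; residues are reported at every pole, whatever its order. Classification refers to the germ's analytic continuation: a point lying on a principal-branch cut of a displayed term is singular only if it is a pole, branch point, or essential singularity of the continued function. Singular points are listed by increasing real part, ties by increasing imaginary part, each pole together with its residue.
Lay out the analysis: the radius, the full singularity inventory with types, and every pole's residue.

Radius of convergence at 0: 1/3.
At 1/3: a pole of order 1; residue 2518/435.

Denominator factor (ρ - 1/3): pole of order 1 at 1/3, modulus 1/3.
The radius of convergence is the smallest modulus among the singular points: 1/3.
At the order-1 pole 1/3 set g(ρ) = (ρ - (1/3))*f(ρ) = 29/5 - ρ/29.
Simple pole: residue = g(a) at a = 1/3, which is 2518/435.


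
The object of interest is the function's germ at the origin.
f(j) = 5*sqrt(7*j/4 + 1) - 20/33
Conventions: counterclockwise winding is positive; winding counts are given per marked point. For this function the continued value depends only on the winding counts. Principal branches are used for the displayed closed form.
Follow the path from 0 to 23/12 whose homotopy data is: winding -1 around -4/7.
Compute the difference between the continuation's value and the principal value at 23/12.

The rational part is single-valued and drops out of the difference; each branch term changes only by its own monodromy.
(5)*sqrt(1 - j/(-4/7)): winding -1 is odd, the square root flips sign, contributing -2*(5)*sqrt(1 - (23/12)/(-4/7)) = -2*(5)*sqrt(209/48) = -(5/6)*sqrt(627).
Summing the contributions at j = 23/12 gives -(5/6)*sqrt(627).

Continued minus principal equals -(5/6)*sqrt(627).


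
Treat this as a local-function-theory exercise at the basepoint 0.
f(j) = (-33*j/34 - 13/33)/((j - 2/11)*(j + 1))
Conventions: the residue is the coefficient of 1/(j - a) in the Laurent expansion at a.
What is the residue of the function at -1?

At the order-1 pole -1 set g(j) = (j - (-1))*f(j) = (-33*j/34 - 13/33)/(j - 2/11).
Simple pole: residue = g(a) at a = -1, which is -647/1326.

The residue is -647/1326.


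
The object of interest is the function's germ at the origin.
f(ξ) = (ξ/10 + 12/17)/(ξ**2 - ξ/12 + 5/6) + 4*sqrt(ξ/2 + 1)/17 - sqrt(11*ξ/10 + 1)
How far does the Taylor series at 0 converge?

Denominator factor (ξ**2 - ξ/12 + 5/6): discriminant -479/144, complex-conjugate roots (1/24) + ((1/24)*sqrt(479))*i and (1/24) - ((1/24)*sqrt(479))*i; poles of order 1, moduli (1/6)*sqrt(30) and (1/6)*sqrt(30).
Branch term (4/17)*sqrt(1 - ξ/(-2)): its argument vanishes at ξ = -2, a square-root branch point, modulus 2.
Branch term (-1)*sqrt(1 - ξ/(-10/11)): its argument vanishes at ξ = -10/11, a square-root branch point, modulus 10/11.
The radius of convergence is the smallest modulus among the singular points: 10/11.

The radius of convergence is 10/11.


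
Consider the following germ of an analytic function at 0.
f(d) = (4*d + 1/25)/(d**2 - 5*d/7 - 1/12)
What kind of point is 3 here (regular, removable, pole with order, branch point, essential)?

The point is a regular point.

Denominator factors: d**2 - 5*d/7 - 1/12 = 569/84 at d = 3 — none vanishes.
So the germ continues analytically to 3.


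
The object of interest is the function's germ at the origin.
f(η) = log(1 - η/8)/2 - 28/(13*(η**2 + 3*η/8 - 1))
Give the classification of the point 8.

The term (1/2)*log(1 - η/(8)) has argument 1 - 8/(8) = 0 at 8: a logarithmic (infinitely-sheeted) branch point; the remaining terms are analytic or single-valued there.

The point is a logarithmic branch point.


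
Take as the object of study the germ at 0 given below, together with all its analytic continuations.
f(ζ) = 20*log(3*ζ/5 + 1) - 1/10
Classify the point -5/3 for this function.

The point is a logarithmic branch point.

The term (20)*log(1 - ζ/(-5/3)) has argument 1 - -5/3/(-5/3) = 0 at -5/3: a logarithmic (infinitely-sheeted) branch point; the remaining terms are analytic or single-valued there.


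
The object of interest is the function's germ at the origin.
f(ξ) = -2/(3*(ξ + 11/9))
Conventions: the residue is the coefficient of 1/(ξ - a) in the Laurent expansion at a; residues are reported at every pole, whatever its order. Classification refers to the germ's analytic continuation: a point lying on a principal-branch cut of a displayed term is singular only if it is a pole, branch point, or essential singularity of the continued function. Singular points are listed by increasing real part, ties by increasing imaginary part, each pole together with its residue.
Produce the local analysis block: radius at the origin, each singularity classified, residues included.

Denominator factor (ξ + 11/9): pole of order 1 at -11/9, modulus 11/9.
The radius of convergence is the smallest modulus among the singular points: 11/9.
At the order-1 pole -11/9 set g(ξ) = (ξ - (-11/9))*f(ξ) = -2/3.
Simple pole: residue = g(a) at a = -11/9, which is -2/3.

Radius of convergence at 0: 11/9.
At -11/9: a pole of order 1; residue -2/3.


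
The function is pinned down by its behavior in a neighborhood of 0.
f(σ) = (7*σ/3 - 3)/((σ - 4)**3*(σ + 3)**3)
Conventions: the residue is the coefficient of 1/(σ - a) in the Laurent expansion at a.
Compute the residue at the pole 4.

The residue is -11/16807.

At the order-3 pole 4 set g(σ) = (σ - (4))^3*f(σ) = (7*σ/3 - 3)/(σ + 3)**3.
Order-3 pole: residue = g''(a)/2; g''(4) = -22/16807, so the residue is -11/16807.


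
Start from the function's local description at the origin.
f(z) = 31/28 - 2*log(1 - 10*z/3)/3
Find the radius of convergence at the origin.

The radius of convergence is 3/10.

Branch term (-2/3)*log(1 - z/(3/10)): its argument vanishes at z = 3/10, a logarithmic branch point, modulus 3/10.
The radius of convergence is the smallest modulus among the singular points: 3/10.


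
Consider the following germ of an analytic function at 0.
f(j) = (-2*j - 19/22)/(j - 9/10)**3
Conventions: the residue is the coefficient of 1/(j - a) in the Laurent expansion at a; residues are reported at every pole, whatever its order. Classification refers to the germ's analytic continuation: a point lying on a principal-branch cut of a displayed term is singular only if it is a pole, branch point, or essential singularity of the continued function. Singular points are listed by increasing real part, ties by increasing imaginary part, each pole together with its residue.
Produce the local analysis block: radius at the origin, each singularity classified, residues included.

Radius of convergence at 0: 9/10.
At 9/10: a pole of order 3; residue 0.

Denominator factor (j - 9/10)^3: pole of order 3 at 9/10, modulus 9/10.
The radius of convergence is the smallest modulus among the singular points: 9/10.
At the order-3 pole 9/10 set g(j) = (j - (9/10))^3*f(j) = -2*j - 19/22.
Order-3 pole: residue = g''(a)/2; g''(9/10) = 0, so the residue is 0.


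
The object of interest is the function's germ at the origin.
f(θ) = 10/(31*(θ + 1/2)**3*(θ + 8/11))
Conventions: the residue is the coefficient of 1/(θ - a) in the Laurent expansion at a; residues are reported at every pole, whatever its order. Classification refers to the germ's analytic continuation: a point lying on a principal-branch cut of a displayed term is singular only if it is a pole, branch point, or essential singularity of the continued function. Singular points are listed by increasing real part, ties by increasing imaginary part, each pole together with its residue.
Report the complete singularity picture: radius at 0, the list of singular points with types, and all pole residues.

Denominator factor (θ + 1/2)^3: pole of order 3 at -1/2, modulus 1/2.
Denominator factor (θ + 8/11): pole of order 1 at -8/11, modulus 8/11.
The radius of convergence is the smallest modulus among the singular points: 1/2.
At the order-1 pole -8/11 set g(θ) = (θ - (-8/11))*f(θ) = 10/(31*(θ + 1/2)**3).
Simple pole: residue = g(a) at a = -8/11, which is -21296/775.
At the order-3 pole -1/2 set g(θ) = (θ - (-1/2))^3*f(θ) = 10/(31*(θ + 8/11)).
Order-3 pole: residue = g''(a)/2; g''(-1/2) = 42592/775, so the residue is 21296/775.
List the singular points by increasing real part (a conjugate pair: the negative imaginary part first).

Radius of convergence at 0: 1/2.
At -8/11: a pole of order 1; residue -21296/775.
At -1/2: a pole of order 3; residue 21296/775.


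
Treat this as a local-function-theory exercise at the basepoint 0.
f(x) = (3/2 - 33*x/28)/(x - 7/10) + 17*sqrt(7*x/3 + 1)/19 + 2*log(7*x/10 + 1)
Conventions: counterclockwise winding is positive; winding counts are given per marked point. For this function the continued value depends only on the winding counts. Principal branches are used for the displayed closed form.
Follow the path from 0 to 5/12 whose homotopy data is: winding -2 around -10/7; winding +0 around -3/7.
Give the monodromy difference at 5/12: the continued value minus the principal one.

The rational part is single-valued and drops out of the difference; each branch term changes only by its own monodromy.
(17/19)*sqrt(1 - x/(-3/7)): winding +0 is even, the square root returns to the same sheet, contribution 0.
(2)*log(1 - x/(-10/7)): each positive loop around -10/7 adds 2*pi*i to the log, so winding -2 contributes (2)*(-2)*2*pi*i = -(8)*pi*i.
Summing the contributions at x = 5/12 gives -(8)*pi*i.

Continued minus principal equals -(8)*pi*i.


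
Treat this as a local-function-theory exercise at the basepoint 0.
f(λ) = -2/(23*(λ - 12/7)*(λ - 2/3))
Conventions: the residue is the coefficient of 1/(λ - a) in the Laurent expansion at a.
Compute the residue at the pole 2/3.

At the order-1 pole 2/3 set g(λ) = (λ - (2/3))*f(λ) = -2/(23*(λ - 12/7)).
Simple pole: residue = g(a) at a = 2/3, which is 21/253.

The residue is 21/253.


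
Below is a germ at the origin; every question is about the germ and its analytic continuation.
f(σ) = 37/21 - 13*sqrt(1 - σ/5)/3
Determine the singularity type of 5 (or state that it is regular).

The term (-13/3)*sqrt(1 - σ/(5)) has argument 1 - 5/(5) = 0 at 5: a square-root (algebraic, two-sheeted) branch point; the remaining terms are analytic or single-valued there.

The point is an algebraic (square-root) branch point.


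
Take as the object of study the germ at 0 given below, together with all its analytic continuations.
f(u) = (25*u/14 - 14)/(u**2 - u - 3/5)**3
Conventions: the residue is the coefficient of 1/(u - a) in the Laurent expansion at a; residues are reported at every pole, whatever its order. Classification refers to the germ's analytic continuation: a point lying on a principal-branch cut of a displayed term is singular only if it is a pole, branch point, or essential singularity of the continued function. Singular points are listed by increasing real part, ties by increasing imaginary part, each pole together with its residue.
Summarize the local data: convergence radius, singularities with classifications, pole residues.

Radius of convergence at 0: -1/2 + (1/10)*sqrt(85).
At 1/2 - (1/10)*sqrt(85): a pole of order 3; residue (27525/68782)*sqrt(85).
At 1/2 + (1/10)*sqrt(85): a pole of order 3; residue -(27525/68782)*sqrt(85).

Denominator factor (u**2 - u - 3/5)^3: discriminant 17/5, real irrational roots 1/2 + (1/10)*sqrt(85) and 1/2 - (1/10)*sqrt(85); poles of order 3, moduli 1/2 + (1/10)*sqrt(85) and -1/2 + (1/10)*sqrt(85).
The radius of convergence is the smallest modulus among the singular points: -1/2 + (1/10)*sqrt(85).
The factor u**2 - u - 3/5 splits as (u - a)(u - a') with a = 1/2 - (1/10)*sqrt(85), a' = 1/2 + (1/10)*sqrt(85). At the order-3 pole a set g(u) = (u - a)^3*f(u) = [25*u/14 - 14] / (u - a')^3.
Order-3 pole: residue = g''(a)/2; g''(1/2 - (1/10)*sqrt(85)) = (27525/34391)*sqrt(85), so the residue is (27525/68782)*sqrt(85).
The factor u**2 - u - 3/5 splits as (u - a)(u - a') with a = 1/2 + (1/10)*sqrt(85), a' = 1/2 - (1/10)*sqrt(85). At the order-3 pole a set g(u) = (u - a)^3*f(u) = [25*u/14 - 14] / (u - a')^3.
Order-3 pole: residue = g''(a)/2; g''(1/2 + (1/10)*sqrt(85)) = -(27525/34391)*sqrt(85), so the residue is -(27525/68782)*sqrt(85).
List the singular points by increasing real part (a conjugate pair: the negative imaginary part first).


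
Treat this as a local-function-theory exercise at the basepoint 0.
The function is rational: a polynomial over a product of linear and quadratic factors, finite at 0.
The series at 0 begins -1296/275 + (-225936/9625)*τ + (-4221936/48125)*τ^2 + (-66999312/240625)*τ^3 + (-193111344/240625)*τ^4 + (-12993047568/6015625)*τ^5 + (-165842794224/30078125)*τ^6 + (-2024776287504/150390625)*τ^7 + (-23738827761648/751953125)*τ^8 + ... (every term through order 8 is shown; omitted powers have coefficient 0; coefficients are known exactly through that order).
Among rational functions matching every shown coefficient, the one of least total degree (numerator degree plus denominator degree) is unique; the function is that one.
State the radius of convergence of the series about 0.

No rational of total degree below 7 reproduces all 9 coefficients; solving the [1/6] Pade equations on them gives f(τ) = (15*τ/7 - 9/11)/((τ - 1/2)**2*(τ**2 + 3*τ/2 - 5/6)**2), whose expansion matches every shown term.
Denominator factor (τ**2 + 3*τ/2 - 5/6)^2: discriminant 67/12, real irrational roots -3/4 + (1/12)*sqrt(201) and -3/4 - (1/12)*sqrt(201); poles of order 2, moduli -3/4 + (1/12)*sqrt(201) and 3/4 + (1/12)*sqrt(201).
Denominator factor (τ - 1/2)^2: pole of order 2 at 1/2, modulus 1/2.
The radius of convergence is the smallest modulus among the singular points: -3/4 + (1/12)*sqrt(201).

The radius of convergence is -3/4 + (1/12)*sqrt(201).


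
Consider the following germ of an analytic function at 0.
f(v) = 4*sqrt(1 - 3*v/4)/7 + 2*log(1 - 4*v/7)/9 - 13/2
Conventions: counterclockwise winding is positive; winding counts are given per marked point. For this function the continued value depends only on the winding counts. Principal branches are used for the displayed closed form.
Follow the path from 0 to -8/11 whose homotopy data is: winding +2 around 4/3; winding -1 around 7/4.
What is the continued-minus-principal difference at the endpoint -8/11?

The rational part is single-valued and drops out of the difference; each branch term changes only by its own monodromy.
(4/7)*sqrt(1 - v/(4/3)): winding +2 is even, the square root returns to the same sheet, contribution 0.
(2/9)*log(1 - v/(7/4)): each positive loop around 7/4 adds 2*pi*i to the log, so winding -1 contributes (2/9)*(-1)*2*pi*i = -(4/9)*pi*i.
Summing the contributions at v = -8/11 gives -(4/9)*pi*i.

Continued minus principal equals -(4/9)*pi*i.


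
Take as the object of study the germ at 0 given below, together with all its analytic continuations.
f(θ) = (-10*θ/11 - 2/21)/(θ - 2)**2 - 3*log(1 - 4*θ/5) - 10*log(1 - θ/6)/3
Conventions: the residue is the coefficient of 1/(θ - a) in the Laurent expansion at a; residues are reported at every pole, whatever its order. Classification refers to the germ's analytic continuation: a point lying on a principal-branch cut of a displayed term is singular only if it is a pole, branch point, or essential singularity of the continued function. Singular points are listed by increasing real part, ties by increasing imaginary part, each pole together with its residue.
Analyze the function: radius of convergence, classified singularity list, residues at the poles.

Radius of convergence at 0: 5/4.
At 5/4: a logarithmic branch point.
At 2: a pole of order 2; residue -10/11.
At 6: a logarithmic branch point.

Denominator factor (θ - 2)^2: pole of order 2 at 2, modulus 2.
Branch term (-10/3)*log(1 - θ/(6)): its argument vanishes at θ = 6, a logarithmic branch point, modulus 6.
Branch term (-3)*log(1 - θ/(5/4)): its argument vanishes at θ = 5/4, a logarithmic branch point, modulus 5/4.
The radius of convergence is the smallest modulus among the singular points: 5/4.
The branch terms are analytic at 2 and contribute nothing to the residue; only the rational part matters.
At the order-2 pole 2 set g(θ) = (θ - (2))^2*(rational part) = -10*θ/11 - 2/21.
Order-2 pole: residue = g'(a); g'(2) = -10/11, so the residue is -10/11.
List the singular points by increasing real part (a conjugate pair: the negative imaginary part first).
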